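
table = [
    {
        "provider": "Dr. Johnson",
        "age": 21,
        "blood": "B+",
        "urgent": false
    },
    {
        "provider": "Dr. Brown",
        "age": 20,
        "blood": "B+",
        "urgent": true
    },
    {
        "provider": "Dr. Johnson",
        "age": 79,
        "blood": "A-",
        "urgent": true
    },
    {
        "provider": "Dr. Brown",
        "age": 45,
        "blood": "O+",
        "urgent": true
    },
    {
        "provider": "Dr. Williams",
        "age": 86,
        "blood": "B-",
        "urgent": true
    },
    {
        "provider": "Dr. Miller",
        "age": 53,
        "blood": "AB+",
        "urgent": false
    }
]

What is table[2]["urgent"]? True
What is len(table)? 6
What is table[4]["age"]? 86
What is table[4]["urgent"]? True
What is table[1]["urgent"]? True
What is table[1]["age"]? 20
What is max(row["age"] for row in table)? 86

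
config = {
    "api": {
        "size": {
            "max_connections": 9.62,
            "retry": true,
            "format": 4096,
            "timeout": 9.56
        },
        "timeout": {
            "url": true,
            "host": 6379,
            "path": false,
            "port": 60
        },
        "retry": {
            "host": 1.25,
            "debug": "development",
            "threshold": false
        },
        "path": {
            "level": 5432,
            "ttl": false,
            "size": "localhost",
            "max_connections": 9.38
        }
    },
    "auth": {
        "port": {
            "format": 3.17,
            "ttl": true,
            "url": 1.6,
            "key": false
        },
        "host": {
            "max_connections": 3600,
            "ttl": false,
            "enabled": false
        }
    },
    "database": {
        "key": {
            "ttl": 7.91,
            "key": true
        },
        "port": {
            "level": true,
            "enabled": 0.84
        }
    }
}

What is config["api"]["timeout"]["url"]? True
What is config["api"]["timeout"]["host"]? 6379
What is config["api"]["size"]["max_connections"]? 9.62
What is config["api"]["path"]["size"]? "localhost"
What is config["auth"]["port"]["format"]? 3.17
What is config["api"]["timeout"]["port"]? 60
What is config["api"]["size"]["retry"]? True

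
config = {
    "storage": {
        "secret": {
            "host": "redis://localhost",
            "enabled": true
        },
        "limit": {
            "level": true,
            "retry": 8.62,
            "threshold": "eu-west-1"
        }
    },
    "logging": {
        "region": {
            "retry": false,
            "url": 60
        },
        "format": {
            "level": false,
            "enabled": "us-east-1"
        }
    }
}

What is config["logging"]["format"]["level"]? False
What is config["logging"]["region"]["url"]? 60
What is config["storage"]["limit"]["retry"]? 8.62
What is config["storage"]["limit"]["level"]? True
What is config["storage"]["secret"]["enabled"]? True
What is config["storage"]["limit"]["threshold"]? "eu-west-1"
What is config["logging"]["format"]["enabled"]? "us-east-1"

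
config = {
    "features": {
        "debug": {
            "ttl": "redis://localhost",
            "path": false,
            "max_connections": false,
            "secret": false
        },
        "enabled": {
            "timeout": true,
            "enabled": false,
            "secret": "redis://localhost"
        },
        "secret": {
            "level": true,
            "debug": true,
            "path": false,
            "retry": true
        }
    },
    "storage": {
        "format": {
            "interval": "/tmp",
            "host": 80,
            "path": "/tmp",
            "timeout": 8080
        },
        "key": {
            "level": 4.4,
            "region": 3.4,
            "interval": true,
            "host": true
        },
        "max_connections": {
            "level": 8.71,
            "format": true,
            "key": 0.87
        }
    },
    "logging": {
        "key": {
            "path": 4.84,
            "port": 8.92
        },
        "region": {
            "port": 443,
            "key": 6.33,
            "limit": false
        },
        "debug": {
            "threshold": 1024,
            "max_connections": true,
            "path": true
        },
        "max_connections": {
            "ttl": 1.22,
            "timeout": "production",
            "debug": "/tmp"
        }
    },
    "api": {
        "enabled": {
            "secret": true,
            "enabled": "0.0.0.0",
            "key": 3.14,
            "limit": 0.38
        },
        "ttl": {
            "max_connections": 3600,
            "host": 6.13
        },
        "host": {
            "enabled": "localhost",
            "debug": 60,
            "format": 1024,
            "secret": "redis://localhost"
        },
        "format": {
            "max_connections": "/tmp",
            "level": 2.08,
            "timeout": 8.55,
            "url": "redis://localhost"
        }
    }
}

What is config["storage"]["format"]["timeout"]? 8080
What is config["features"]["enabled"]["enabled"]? False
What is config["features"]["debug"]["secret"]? False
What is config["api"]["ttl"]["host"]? 6.13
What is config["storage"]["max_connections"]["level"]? 8.71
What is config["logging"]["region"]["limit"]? False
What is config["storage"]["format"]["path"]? "/tmp"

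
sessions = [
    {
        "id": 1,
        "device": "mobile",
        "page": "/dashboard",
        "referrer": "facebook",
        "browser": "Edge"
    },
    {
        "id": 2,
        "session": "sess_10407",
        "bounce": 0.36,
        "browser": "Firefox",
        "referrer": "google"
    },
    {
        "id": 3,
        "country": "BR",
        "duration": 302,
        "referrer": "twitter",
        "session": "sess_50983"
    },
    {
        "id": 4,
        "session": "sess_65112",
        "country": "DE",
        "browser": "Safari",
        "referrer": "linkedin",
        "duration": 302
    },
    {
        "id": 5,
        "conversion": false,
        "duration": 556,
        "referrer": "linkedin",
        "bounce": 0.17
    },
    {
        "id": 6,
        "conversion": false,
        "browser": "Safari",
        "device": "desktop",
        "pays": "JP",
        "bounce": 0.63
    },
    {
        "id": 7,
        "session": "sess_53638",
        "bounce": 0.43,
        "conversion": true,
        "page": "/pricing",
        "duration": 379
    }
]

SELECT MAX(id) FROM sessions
7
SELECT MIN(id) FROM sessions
1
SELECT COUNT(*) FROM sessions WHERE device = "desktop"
1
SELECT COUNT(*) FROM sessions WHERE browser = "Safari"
2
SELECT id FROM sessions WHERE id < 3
[1, 2]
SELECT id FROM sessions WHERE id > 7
[]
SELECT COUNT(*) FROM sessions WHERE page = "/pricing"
1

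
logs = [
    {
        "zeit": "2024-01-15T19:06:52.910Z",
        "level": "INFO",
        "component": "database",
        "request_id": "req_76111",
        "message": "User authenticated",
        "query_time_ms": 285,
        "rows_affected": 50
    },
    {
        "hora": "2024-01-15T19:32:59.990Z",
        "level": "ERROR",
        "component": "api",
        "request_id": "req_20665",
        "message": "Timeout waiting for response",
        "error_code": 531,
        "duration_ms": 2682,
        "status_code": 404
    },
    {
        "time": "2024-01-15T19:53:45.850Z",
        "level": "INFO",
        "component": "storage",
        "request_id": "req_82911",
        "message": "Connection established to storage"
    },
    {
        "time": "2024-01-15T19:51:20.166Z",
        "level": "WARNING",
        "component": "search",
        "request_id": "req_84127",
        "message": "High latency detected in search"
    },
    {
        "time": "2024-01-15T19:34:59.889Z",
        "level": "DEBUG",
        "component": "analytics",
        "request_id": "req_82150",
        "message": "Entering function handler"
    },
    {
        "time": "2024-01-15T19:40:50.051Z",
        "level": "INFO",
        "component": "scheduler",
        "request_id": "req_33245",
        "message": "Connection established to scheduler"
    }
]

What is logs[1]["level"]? "ERROR"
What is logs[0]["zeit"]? "2024-01-15T19:06:52.910Z"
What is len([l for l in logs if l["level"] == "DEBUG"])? 1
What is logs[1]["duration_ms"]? 2682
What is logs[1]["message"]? "Timeout waiting for response"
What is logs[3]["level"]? "WARNING"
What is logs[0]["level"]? "INFO"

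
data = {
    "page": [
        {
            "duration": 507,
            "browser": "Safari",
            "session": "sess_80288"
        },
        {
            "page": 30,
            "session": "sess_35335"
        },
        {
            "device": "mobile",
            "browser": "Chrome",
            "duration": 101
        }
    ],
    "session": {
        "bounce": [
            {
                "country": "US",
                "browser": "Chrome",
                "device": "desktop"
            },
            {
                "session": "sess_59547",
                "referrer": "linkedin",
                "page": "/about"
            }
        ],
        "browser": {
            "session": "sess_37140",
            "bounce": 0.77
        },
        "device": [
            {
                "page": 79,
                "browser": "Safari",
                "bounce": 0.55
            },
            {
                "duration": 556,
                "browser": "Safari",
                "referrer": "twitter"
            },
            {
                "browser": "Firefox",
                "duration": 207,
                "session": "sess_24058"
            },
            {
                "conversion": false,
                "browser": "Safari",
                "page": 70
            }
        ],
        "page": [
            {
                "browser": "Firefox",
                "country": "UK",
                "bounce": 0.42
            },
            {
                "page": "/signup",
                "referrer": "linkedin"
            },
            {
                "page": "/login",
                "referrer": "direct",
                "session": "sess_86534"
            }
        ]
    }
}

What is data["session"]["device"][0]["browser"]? "Safari"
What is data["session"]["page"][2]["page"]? "/login"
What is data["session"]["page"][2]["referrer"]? "direct"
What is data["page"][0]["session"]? "sess_80288"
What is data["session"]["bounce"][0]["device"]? "desktop"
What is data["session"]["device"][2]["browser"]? "Firefox"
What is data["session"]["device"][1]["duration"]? 556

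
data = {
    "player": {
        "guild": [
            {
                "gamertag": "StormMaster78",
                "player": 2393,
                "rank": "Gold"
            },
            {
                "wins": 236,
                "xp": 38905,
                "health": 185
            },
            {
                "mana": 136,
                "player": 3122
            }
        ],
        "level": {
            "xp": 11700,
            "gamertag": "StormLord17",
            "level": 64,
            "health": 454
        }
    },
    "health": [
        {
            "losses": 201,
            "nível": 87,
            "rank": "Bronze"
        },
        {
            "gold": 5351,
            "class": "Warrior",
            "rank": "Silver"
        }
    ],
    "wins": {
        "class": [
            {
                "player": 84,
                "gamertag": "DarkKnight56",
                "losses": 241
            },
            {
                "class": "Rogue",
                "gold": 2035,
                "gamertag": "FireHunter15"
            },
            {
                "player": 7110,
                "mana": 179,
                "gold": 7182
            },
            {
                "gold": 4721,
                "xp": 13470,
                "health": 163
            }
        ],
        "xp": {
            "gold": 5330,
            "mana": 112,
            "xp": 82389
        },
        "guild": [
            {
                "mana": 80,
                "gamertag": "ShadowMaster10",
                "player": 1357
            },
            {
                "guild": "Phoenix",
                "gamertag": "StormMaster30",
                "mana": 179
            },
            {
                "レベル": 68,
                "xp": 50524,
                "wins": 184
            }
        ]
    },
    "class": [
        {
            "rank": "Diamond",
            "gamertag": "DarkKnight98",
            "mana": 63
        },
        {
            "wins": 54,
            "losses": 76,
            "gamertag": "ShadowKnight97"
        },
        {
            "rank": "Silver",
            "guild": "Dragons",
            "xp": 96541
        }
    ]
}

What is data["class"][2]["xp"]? 96541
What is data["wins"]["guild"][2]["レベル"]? 68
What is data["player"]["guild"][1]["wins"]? 236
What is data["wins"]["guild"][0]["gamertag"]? "ShadowMaster10"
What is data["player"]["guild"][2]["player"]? 3122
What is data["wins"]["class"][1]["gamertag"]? "FireHunter15"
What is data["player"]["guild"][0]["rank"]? "Gold"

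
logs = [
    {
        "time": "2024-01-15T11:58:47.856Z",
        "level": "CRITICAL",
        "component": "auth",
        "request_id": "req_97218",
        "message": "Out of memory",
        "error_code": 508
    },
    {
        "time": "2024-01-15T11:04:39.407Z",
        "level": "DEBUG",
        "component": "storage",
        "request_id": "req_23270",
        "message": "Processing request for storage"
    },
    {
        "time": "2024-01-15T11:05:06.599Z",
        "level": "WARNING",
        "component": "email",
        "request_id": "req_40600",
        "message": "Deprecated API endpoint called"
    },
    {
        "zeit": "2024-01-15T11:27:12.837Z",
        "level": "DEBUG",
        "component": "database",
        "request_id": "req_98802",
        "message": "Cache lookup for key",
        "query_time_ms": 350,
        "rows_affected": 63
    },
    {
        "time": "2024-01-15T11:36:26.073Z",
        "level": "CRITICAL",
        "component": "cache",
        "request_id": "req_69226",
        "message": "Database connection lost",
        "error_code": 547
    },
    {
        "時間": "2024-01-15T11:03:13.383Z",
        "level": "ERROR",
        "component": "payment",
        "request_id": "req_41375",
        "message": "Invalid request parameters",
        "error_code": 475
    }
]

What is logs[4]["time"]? "2024-01-15T11:36:26.073Z"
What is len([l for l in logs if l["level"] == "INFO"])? 0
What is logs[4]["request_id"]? "req_69226"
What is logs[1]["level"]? "DEBUG"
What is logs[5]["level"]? "ERROR"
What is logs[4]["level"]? "CRITICAL"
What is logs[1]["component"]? "storage"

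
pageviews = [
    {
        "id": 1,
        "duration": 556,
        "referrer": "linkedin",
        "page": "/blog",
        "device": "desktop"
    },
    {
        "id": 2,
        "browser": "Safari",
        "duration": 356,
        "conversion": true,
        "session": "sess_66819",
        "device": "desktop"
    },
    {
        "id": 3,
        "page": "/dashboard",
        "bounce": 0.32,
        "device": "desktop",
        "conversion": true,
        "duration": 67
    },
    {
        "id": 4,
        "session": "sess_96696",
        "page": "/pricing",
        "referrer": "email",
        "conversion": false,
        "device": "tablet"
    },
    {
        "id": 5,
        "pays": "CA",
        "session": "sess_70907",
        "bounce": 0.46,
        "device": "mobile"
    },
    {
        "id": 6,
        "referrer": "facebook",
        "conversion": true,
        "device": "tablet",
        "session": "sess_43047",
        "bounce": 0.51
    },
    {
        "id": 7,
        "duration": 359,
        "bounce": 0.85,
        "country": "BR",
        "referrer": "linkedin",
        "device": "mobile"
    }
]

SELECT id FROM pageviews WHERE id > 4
[5, 6, 7]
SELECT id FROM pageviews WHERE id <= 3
[1, 2, 3]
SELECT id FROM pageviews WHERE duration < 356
[3]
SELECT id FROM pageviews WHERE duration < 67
[]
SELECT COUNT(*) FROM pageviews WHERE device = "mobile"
2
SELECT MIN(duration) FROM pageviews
67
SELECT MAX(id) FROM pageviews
7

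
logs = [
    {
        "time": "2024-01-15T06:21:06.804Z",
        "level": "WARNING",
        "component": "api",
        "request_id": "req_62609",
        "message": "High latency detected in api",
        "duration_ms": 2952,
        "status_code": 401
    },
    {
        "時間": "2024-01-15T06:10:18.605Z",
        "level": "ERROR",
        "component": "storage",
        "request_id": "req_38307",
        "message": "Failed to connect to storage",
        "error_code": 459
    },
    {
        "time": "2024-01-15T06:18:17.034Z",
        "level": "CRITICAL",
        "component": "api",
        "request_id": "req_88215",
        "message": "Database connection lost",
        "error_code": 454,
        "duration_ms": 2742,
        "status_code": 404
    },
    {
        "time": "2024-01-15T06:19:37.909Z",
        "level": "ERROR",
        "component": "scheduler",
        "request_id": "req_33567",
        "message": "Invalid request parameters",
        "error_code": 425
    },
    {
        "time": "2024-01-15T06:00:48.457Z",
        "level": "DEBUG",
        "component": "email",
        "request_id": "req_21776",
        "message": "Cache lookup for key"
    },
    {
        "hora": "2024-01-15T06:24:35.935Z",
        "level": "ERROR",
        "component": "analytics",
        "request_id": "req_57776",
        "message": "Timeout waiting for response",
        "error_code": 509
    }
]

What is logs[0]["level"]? "WARNING"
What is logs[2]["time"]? "2024-01-15T06:18:17.034Z"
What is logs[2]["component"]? "api"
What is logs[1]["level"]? "ERROR"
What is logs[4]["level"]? "DEBUG"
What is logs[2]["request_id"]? "req_88215"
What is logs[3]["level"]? "ERROR"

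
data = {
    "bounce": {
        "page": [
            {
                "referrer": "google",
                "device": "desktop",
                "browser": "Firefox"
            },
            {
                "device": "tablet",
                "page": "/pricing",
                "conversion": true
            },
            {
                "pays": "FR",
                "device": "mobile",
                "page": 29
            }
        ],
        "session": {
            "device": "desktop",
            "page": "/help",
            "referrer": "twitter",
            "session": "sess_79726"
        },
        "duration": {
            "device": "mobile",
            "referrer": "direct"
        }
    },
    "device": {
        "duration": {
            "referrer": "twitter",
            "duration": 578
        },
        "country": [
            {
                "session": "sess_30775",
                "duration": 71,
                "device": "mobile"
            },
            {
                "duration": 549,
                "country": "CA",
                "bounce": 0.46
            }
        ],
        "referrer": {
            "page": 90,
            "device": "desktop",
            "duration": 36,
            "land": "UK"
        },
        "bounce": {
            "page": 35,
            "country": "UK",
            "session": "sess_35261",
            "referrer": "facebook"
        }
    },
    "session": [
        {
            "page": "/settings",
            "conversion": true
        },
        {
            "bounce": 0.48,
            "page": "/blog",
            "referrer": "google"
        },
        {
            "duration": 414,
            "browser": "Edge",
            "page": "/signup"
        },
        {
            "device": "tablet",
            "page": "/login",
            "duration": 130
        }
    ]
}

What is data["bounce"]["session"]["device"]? "desktop"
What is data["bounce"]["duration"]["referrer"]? "direct"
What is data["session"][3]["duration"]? 130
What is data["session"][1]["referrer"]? "google"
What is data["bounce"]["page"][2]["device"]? "mobile"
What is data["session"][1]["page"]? "/blog"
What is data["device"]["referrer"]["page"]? 90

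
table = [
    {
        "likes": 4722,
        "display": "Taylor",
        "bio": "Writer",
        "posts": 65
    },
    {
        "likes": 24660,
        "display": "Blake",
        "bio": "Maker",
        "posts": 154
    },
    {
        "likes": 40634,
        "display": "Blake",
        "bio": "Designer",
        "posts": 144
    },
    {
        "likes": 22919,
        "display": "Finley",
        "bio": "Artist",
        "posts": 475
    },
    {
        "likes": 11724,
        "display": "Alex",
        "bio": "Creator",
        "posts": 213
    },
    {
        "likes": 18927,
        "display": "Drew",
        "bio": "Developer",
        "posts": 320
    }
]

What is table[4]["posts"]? 213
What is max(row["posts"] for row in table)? 475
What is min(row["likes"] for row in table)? 4722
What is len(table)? 6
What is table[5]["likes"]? 18927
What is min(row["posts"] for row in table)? 65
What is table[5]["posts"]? 320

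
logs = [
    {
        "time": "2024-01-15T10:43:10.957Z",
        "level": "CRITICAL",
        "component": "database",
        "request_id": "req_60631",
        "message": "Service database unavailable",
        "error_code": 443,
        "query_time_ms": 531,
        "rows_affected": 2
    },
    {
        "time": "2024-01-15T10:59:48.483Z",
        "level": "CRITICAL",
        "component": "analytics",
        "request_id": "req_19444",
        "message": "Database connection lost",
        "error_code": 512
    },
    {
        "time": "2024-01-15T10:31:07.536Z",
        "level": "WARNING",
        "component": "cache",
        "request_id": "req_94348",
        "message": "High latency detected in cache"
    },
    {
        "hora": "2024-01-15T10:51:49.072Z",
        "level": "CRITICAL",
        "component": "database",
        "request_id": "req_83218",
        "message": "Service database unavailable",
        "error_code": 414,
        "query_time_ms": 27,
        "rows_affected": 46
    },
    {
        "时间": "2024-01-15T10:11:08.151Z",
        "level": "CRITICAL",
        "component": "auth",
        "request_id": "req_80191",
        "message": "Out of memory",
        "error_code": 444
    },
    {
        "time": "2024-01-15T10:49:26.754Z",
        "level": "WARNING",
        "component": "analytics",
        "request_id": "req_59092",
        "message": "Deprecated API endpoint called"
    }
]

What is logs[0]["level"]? "CRITICAL"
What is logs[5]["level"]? "WARNING"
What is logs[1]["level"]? "CRITICAL"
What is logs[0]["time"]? "2024-01-15T10:43:10.957Z"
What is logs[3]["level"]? "CRITICAL"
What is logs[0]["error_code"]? 443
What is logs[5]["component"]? "analytics"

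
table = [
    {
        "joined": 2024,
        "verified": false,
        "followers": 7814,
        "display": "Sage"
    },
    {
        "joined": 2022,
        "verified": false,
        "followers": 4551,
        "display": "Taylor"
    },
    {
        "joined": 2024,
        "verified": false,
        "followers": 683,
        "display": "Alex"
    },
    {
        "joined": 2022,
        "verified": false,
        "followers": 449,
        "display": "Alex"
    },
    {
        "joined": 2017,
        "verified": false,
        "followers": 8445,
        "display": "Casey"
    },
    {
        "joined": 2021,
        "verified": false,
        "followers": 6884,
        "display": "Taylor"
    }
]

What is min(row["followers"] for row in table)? 449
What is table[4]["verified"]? False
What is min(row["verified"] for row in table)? False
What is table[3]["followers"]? 449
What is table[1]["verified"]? False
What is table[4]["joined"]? 2017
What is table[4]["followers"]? 8445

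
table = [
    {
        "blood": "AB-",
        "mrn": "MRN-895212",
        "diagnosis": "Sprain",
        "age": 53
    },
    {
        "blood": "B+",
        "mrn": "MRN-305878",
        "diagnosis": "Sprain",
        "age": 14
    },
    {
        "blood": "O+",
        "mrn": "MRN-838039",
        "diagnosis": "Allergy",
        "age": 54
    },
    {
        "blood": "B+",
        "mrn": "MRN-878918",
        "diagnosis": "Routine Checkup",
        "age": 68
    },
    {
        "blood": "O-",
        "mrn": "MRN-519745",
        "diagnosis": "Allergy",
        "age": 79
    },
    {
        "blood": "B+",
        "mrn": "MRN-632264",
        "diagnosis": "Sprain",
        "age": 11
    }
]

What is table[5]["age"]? 11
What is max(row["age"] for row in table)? 79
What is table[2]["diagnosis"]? "Allergy"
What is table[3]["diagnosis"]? "Routine Checkup"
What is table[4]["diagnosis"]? "Allergy"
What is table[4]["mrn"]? "MRN-519745"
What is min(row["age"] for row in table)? 11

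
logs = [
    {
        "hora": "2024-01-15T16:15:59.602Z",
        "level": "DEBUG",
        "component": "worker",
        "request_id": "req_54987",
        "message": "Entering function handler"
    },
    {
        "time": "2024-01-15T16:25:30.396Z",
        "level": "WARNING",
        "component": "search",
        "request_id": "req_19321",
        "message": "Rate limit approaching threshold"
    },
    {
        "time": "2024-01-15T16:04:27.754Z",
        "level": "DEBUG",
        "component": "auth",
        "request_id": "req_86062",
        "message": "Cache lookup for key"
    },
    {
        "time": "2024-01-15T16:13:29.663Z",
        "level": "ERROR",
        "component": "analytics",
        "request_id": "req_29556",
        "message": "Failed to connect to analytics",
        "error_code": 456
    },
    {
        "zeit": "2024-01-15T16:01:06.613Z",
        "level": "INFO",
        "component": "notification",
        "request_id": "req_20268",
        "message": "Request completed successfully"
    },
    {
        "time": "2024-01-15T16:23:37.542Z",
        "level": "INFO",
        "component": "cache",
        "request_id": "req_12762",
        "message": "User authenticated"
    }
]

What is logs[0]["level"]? "DEBUG"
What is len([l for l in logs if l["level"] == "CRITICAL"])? 0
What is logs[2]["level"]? "DEBUG"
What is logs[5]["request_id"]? "req_12762"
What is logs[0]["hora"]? "2024-01-15T16:15:59.602Z"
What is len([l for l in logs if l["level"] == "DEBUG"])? 2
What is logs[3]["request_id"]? "req_29556"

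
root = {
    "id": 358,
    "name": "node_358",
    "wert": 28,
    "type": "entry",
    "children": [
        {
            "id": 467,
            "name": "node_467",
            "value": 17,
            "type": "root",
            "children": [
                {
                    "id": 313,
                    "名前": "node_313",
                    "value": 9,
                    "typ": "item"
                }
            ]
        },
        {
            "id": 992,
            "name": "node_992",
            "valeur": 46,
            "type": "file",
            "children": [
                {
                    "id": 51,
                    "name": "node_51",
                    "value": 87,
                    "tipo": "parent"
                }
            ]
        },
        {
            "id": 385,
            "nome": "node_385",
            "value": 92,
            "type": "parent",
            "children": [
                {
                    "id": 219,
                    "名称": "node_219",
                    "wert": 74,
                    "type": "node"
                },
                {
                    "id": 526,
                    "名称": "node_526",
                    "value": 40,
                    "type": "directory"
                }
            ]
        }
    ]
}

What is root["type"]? "entry"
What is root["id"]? 358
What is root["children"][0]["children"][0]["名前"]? "node_313"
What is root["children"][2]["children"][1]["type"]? "directory"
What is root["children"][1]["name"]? "node_992"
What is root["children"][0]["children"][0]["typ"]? "item"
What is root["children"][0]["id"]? 467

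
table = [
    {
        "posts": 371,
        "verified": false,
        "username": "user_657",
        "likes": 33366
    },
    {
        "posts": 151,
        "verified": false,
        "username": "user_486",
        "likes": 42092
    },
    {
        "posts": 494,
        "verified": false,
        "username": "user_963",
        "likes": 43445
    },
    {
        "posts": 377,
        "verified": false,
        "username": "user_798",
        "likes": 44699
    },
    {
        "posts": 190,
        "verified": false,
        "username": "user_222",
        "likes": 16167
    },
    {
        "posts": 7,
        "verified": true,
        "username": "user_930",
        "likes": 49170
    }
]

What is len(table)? 6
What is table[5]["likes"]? 49170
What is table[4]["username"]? "user_222"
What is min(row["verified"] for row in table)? False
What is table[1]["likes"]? 42092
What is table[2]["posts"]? 494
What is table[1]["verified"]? False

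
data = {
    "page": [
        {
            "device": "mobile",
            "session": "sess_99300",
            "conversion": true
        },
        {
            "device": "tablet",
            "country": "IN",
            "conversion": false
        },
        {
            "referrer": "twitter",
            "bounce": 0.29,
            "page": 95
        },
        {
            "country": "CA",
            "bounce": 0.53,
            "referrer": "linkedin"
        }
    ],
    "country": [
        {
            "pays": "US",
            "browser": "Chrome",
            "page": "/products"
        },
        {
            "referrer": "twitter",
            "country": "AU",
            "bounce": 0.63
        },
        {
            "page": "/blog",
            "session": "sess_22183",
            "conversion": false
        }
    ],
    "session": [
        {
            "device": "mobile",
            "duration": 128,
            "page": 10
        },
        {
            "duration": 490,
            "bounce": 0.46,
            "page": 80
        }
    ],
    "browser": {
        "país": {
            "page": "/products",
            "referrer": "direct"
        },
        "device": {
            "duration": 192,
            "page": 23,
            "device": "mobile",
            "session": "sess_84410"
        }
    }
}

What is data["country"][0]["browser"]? "Chrome"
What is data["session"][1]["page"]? 80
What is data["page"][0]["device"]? "mobile"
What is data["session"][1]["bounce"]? 0.46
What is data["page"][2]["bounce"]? 0.29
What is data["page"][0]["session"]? "sess_99300"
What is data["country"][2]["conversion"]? False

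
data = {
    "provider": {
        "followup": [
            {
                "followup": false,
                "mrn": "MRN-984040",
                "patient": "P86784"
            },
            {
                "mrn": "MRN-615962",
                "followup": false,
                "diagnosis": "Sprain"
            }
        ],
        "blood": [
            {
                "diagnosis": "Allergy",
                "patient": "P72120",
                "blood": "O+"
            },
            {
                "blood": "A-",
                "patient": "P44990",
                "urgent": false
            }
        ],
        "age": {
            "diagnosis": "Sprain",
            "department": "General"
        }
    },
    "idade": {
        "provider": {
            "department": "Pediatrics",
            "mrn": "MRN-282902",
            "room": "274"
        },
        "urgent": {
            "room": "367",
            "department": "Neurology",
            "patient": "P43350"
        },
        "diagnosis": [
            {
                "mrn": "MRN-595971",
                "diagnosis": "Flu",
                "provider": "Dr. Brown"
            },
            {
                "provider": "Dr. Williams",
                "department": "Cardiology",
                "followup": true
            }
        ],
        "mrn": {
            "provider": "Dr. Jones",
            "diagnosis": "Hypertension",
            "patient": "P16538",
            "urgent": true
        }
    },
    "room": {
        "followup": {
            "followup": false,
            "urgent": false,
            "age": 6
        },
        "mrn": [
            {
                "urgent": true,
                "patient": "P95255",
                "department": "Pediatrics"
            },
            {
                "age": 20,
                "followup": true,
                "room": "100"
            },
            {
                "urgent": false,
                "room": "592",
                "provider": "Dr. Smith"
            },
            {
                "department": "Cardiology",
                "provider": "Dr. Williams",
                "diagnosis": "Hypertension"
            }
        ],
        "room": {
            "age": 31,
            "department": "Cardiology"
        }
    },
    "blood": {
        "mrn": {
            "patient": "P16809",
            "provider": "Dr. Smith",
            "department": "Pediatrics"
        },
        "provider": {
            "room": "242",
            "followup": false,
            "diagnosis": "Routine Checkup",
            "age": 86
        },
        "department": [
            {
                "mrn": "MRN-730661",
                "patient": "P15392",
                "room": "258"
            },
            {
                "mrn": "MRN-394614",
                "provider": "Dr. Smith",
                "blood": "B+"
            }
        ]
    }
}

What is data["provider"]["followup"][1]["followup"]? False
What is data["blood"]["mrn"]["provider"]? "Dr. Smith"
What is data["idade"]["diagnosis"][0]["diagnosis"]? "Flu"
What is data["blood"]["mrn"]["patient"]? "P16809"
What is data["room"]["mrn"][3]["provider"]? "Dr. Williams"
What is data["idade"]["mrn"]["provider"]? "Dr. Jones"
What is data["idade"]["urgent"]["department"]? "Neurology"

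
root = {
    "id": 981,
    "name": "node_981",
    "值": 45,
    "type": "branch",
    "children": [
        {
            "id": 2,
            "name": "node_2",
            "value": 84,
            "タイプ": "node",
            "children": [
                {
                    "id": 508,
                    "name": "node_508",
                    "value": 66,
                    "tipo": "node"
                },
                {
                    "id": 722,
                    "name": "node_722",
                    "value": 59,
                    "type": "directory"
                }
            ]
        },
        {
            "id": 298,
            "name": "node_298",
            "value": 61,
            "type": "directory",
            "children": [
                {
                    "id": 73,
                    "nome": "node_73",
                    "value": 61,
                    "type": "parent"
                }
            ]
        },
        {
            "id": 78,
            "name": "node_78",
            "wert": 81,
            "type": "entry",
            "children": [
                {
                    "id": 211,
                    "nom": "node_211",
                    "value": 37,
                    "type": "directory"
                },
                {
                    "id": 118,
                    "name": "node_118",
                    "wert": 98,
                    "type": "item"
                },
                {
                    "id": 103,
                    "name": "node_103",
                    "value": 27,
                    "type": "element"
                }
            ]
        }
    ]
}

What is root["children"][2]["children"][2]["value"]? 27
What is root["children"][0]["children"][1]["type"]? "directory"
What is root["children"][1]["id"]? 298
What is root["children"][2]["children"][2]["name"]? "node_103"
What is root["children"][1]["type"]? "directory"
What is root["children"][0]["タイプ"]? "node"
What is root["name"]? "node_981"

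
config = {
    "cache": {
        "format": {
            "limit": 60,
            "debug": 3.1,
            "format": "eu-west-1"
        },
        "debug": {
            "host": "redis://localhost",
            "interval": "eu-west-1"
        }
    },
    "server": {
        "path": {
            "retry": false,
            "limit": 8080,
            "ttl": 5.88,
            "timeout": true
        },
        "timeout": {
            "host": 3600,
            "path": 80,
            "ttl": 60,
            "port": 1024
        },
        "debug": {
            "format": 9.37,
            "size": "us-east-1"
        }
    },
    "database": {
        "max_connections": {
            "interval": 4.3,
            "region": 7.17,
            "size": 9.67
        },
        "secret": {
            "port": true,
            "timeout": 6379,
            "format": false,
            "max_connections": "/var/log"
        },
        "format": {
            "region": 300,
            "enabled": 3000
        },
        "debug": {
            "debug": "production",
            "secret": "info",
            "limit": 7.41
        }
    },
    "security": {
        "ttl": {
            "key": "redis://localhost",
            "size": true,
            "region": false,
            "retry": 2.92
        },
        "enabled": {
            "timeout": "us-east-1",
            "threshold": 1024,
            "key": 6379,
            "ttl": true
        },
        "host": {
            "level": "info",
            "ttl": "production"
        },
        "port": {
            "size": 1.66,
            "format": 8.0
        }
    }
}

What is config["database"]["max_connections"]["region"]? 7.17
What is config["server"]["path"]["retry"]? False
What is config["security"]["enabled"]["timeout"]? "us-east-1"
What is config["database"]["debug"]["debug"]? "production"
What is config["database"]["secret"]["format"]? False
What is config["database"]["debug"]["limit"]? 7.41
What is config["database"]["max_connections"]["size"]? 9.67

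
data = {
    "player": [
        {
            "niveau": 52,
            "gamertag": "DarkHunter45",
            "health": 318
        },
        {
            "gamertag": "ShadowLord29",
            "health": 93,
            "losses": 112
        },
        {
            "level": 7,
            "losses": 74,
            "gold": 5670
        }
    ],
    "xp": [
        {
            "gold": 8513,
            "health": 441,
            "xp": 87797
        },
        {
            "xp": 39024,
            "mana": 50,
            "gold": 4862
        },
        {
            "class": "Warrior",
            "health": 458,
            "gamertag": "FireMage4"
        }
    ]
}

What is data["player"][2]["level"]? 7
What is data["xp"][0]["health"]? 441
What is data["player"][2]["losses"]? 74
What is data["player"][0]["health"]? 318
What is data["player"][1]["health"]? 93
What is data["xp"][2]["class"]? "Warrior"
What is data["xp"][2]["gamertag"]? "FireMage4"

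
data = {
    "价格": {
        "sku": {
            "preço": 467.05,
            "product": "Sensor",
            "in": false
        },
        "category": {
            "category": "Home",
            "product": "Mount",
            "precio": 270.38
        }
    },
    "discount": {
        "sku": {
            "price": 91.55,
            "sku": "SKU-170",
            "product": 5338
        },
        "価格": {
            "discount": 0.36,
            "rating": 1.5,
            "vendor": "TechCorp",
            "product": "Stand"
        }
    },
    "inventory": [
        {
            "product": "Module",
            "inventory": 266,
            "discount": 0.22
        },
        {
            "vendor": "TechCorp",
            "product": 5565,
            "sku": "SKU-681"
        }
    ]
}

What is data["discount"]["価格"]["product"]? "Stand"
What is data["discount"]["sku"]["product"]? 5338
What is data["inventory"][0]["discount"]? 0.22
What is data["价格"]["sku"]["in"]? False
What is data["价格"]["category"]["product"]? "Mount"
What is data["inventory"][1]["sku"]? "SKU-681"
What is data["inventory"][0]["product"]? "Module"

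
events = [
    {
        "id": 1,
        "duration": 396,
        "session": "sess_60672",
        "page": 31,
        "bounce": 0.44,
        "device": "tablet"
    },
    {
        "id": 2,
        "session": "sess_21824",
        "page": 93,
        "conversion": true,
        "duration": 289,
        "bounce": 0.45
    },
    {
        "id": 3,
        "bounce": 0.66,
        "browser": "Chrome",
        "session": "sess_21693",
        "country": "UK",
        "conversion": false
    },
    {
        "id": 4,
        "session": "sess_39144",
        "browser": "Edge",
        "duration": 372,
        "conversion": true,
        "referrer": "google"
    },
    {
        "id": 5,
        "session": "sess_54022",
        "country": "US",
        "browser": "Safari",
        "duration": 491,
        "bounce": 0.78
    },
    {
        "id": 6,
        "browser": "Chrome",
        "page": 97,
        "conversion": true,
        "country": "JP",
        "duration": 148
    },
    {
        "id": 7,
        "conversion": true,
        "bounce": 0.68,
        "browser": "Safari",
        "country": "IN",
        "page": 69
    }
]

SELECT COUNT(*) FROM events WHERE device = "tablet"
1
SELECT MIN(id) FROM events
1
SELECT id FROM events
[1, 2, 3, 4, 5, 6, 7]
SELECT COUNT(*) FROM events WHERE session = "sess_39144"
1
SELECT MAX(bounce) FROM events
0.78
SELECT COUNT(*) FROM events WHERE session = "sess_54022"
1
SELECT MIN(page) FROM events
31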